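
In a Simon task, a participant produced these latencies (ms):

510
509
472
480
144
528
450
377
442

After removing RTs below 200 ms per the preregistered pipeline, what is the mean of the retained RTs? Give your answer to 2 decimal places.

Excluded: 144
Retained (n=8): Σ = 3768
Mean = 3768/8 = 471.0000

471.00 ms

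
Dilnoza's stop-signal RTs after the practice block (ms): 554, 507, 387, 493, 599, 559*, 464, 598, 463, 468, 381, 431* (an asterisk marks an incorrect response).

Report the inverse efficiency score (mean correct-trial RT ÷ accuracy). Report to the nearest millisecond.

Correct trials (n=10): 554, 507, 387, 493, 599, 464, 598, 463, 468, 381
Mean correct RT = 4914/10 = 491.4000 ms
Proportion correct = 10/12
IES = 491.4000 / (10/12) = 589.680 ms

590 ms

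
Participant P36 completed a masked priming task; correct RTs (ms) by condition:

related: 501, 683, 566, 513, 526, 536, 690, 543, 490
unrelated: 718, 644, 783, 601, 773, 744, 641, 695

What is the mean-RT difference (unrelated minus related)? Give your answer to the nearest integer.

139 ms

M(related) = 5048/9 = 560.889
M(unrelated) = 5599/8 = 699.875
Difference = 699.875 − 560.889 = 138.986 ms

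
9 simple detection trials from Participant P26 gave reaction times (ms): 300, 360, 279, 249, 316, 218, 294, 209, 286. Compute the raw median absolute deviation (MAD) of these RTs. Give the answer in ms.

30 ms

Sorted: 209, 218, 249, 279, 286, 294, 300, 316, 360 → median = 286
|x − 286|: 14, 74, 7, 37, 30, 68, 8, 77, 0
Sorted deviations: 0, 7, 8, 14, 30, 37, 68, 74, 77 → MAD = 30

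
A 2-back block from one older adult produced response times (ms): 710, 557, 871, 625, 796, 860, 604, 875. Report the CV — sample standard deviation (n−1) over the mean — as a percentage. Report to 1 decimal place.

n = 8, Σ = 5898, M = 737.2500
Σ(x−M)² = 118971.500; s = √(118971.500/7) = 130.3684
CV = 130.3684 / 737.2500 = 0.17683 = 17.683%

17.7%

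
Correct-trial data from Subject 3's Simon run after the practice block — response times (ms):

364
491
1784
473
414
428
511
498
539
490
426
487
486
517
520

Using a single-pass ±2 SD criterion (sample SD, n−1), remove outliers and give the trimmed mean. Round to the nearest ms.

n = 15, ΣRT = 8428, M = 561.867
Σ(x−M)² = 1631405.73; s = √(1631405.73/14) = 341.363
Cutoffs: 561.867 ± 2·341.363 → [-120.9, 1244.6]
Outside: 1784 → excluded.
Retained (n=14): Σ = 6644, mean = 6644/14 = 474.571

475 ms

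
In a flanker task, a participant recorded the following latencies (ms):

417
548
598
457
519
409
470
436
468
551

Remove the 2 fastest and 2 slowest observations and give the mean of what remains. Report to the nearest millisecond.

Sorted: 409, 417, 436, 457, 468, 470, 519, 548, 551, 598
Drop lowest 2 (409, 417) and highest 2 (551, 598)
Remaining (n=6): Σ = 2898, mean = 2898/6 = 483.000

483 ms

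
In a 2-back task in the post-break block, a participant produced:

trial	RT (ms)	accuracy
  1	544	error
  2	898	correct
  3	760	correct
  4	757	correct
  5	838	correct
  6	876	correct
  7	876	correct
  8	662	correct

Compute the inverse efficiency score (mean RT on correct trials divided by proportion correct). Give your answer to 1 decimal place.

Correct trials (n=7): 898, 760, 757, 838, 876, 876, 662
Mean correct RT = 5667/7 = 809.5714 ms
Proportion correct = 7/8
IES = 809.5714 / (7/8) = 925.224 ms

925.2 ms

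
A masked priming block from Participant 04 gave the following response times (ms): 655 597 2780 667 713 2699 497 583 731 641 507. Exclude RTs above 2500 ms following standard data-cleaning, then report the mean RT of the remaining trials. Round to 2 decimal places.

Excluded: 2699, 2780
Retained (n=9): Σ = 5591
Mean = 5591/9 = 621.2222

621.22 ms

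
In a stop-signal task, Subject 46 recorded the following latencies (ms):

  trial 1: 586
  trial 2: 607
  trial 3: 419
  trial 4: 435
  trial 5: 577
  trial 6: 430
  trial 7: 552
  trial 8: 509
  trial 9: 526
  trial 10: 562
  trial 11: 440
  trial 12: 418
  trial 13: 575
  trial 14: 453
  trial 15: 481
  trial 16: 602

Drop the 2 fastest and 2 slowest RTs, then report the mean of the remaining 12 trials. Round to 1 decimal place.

510.5 ms

Sorted: 418, 419, 430, 435, 440, 453, 481, 509, 526, 552, 562, 575, 577, 586, 602, 607
Drop lowest 2 (418, 419) and highest 2 (602, 607)
Remaining (n=12): Σ = 6126, mean = 6126/12 = 510.500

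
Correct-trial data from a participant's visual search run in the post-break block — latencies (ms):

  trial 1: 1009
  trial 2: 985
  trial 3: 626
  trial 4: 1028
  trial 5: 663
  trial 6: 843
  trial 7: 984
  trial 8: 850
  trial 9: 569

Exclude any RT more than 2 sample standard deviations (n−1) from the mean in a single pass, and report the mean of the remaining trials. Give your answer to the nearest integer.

840 ms

n = 9, ΣRT = 7557, M = 839.667
Σ(x−M)² = 256340.00; s = √(256340.00/8) = 179.004
Cutoffs: 839.667 ± 2·179.004 → [481.7, 1197.7]
No RTs fall outside the cutoffs; all 9 retained. Mean = 7557/9 = 839.667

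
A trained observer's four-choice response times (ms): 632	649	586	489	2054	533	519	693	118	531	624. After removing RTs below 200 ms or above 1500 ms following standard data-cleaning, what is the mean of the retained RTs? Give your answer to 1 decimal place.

584.0 ms

Excluded: 118, 2054
Retained (n=9): Σ = 5256
Mean = 5256/9 = 584.0000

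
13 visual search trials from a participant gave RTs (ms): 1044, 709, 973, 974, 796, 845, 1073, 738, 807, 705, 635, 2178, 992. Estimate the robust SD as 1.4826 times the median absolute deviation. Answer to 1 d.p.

201.6 ms

Sorted: 635, 705, 709, 738, 796, 807, 845, 973, 974, 992, 1044, 1073, 2178 → median = 845
|x − 845| sorted: 0, 38, 49, 107, 128, 129, 136, 140, 147, 199, 210, 228, 1333 → MAD = 136
Robust SD ≈ 1.4826 × 136 = 201.634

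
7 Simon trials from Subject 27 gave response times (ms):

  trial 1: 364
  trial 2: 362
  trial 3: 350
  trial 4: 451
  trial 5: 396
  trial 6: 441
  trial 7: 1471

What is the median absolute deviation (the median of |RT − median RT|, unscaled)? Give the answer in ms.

45 ms

Sorted: 350, 362, 364, 396, 441, 451, 1471 → median = 396
|x − 396|: 32, 34, 46, 55, 0, 45, 1075
Sorted deviations: 0, 32, 34, 45, 46, 55, 1075 → MAD = 45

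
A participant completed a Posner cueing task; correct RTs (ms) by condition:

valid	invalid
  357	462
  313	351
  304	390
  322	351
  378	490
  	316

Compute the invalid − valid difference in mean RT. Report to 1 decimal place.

M(valid) = 1674/5 = 334.800
M(invalid) = 2360/6 = 393.333
Difference = 393.333 − 334.800 = 58.533 ms

58.5 ms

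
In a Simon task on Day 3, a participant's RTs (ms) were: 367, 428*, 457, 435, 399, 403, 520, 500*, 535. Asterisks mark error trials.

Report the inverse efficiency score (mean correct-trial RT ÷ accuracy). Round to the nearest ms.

Correct trials (n=7): 367, 457, 435, 399, 403, 520, 535
Mean correct RT = 3116/7 = 445.1429 ms
Proportion correct = 7/9
IES = 445.1429 / (7/9) = 572.327 ms

572 ms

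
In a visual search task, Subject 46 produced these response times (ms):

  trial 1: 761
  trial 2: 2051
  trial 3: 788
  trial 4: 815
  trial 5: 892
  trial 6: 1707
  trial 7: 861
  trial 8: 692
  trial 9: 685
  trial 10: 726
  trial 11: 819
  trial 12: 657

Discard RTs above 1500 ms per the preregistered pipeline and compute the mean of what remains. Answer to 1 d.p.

769.6 ms

Excluded: 1707, 2051
Retained (n=10): Σ = 7696
Mean = 7696/10 = 769.6000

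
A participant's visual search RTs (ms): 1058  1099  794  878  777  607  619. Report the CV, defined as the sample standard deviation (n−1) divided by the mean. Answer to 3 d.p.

n = 7, Σ = 5832, M = 833.1429
Σ(x−M)² = 224934.857; s = √(224934.857/6) = 193.6211
CV = 193.6211 / 833.1429 = 0.23240

0.232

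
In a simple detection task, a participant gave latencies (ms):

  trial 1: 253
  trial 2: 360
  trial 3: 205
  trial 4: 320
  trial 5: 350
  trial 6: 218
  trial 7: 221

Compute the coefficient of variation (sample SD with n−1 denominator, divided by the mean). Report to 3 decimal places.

n = 7, Σ = 1927, M = 275.2857
Σ(x−M)² = 26423.429; s = √(26423.429/6) = 66.3619
CV = 66.3619 / 275.2857 = 0.24107

0.241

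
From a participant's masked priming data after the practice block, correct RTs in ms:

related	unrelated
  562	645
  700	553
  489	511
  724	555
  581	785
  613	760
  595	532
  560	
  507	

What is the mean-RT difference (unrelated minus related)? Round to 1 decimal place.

27.8 ms

M(related) = 5331/9 = 592.333
M(unrelated) = 4341/7 = 620.143
Difference = 620.143 − 592.333 = 27.810 ms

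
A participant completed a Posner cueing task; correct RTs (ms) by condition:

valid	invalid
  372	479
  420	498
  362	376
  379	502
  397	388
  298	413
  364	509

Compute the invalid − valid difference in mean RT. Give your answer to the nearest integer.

M(valid) = 2592/7 = 370.286
M(invalid) = 3165/7 = 452.143
Difference = 452.143 − 370.286 = 81.857 ms

82 ms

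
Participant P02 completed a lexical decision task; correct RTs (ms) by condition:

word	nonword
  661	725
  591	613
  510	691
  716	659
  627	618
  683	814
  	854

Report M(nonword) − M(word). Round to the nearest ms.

79 ms

M(word) = 3788/6 = 631.333
M(nonword) = 4974/7 = 710.571
Difference = 710.571 − 631.333 = 79.238 ms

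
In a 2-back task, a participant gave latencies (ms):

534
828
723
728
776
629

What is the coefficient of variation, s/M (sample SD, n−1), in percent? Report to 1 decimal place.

n = 6, Σ = 4218, M = 703.0000
Σ(x−M)² = 56016.000; s = √(56016.000/5) = 105.8452
CV = 105.8452 / 703.0000 = 0.15056 = 15.056%

15.1%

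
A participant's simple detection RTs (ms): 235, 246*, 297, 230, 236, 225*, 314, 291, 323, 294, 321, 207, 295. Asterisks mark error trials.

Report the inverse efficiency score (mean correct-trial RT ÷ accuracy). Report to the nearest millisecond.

Correct trials (n=11): 235, 297, 230, 236, 314, 291, 323, 294, 321, 207, 295
Mean correct RT = 3043/11 = 276.6364 ms
Proportion correct = 11/13
IES = 276.6364 / (11/13) = 326.934 ms

327 ms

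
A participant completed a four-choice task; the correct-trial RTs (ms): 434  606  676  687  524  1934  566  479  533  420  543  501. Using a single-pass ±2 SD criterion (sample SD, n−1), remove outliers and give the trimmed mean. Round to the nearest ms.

543 ms

n = 12, ΣRT = 7903, M = 658.583
Σ(x−M)² = 1850820.92; s = √(1850820.92/11) = 410.191
Cutoffs: 658.583 ± 2·410.191 → [-161.8, 1479.0]
Outside: 1934 → excluded.
Retained (n=11): Σ = 5969, mean = 5969/11 = 542.636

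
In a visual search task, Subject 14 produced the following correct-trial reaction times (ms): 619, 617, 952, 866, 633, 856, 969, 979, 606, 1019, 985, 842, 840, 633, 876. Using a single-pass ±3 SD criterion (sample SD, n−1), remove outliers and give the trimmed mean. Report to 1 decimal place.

819.5 ms

n = 15, ΣRT = 12292, M = 819.467
Σ(x−M)² = 336503.73; s = √(336503.73/14) = 155.035
Cutoffs: 819.467 ± 3·155.035 → [354.4, 1284.6]
No RTs fall outside the cutoffs; all 15 retained. Mean = 12292/15 = 819.467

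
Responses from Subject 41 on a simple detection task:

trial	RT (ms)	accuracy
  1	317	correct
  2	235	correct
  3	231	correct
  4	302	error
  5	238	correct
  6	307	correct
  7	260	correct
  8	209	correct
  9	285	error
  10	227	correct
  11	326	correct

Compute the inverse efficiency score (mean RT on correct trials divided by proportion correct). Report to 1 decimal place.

319.1 ms

Correct trials (n=9): 317, 235, 231, 238, 307, 260, 209, 227, 326
Mean correct RT = 2350/9 = 261.1111 ms
Proportion correct = 9/11
IES = 261.1111 / (9/11) = 319.136 ms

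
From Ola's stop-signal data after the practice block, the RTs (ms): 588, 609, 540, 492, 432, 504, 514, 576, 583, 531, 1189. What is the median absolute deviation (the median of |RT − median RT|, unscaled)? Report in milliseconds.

Sorted: 432, 492, 504, 514, 531, 540, 576, 583, 588, 609, 1189 → median = 540
|x − 540|: 48, 69, 0, 48, 108, 36, 26, 36, 43, 9, 649
Sorted deviations: 0, 9, 26, 36, 36, 43, 48, 48, 69, 108, 649 → MAD = 43

43 ms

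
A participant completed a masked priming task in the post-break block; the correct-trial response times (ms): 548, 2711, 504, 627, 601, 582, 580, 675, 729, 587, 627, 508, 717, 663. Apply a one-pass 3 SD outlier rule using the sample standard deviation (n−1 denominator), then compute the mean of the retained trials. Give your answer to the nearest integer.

n = 14, ΣRT = 10659, M = 761.357
Σ(x−M)² = 4154475.21; s = √(4154475.21/13) = 565.310
Cutoffs: 761.357 ± 3·565.310 → [-934.6, 2457.3]
Outside: 2711 → excluded.
Retained (n=13): Σ = 7948, mean = 7948/13 = 611.385

611 ms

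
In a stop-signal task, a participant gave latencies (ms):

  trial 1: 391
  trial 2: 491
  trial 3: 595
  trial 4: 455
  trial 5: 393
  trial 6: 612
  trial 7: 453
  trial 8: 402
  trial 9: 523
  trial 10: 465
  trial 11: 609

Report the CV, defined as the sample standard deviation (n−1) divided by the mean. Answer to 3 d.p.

n = 11, Σ = 5389, M = 489.9091
Σ(x−M)² = 71332.909; s = √(71332.909/10) = 84.4588
CV = 84.4588 / 489.9091 = 0.17240

0.172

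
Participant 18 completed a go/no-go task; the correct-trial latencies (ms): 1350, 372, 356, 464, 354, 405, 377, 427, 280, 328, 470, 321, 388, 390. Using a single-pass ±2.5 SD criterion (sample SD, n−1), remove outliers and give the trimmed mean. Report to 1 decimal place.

n = 14, ΣRT = 6282, M = 448.714
Σ(x−M)² = 910460.86; s = √(910460.86/13) = 264.642
Cutoffs: 448.714 ± 2.5·264.642 → [-212.9, 1110.3]
Outside: 1350 → excluded.
Retained (n=13): Σ = 4932, mean = 4932/13 = 379.385

379.4 ms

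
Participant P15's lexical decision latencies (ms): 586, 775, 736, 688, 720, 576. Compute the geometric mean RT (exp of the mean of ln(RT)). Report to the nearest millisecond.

676 ms

ln(RT): 6.3733, 6.6529, 6.6012, 6.5338, 6.5793, 6.3561
Mean ln(RT) = 39.0966/6 = 6.51609
Geometric mean = exp(6.51609) = 675.93 ms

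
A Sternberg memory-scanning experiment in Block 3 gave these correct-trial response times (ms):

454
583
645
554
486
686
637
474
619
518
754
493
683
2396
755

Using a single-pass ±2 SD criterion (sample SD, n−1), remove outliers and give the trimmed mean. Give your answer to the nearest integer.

596 ms

n = 15, ΣRT = 10737, M = 715.800
Σ(x−M)² = 3161018.40; s = √(3161018.40/14) = 475.171
Cutoffs: 715.800 ± 2·475.171 → [-234.5, 1666.1]
Outside: 2396 → excluded.
Retained (n=14): Σ = 8341, mean = 8341/14 = 595.786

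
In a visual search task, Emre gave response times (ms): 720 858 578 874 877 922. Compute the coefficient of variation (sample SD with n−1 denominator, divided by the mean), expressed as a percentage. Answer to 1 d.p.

16.2%

n = 6, Σ = 4829, M = 804.8333
Σ(x−M)² = 85196.833; s = √(85196.833/5) = 130.5349
CV = 130.5349 / 804.8333 = 0.16219 = 16.219%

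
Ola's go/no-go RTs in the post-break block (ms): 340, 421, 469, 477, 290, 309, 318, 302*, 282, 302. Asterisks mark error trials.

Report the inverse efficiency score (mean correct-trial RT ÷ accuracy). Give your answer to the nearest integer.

396 ms

Correct trials (n=9): 340, 421, 469, 477, 290, 309, 318, 282, 302
Mean correct RT = 3208/9 = 356.4444 ms
Proportion correct = 9/10
IES = 356.4444 / (9/10) = 396.049 ms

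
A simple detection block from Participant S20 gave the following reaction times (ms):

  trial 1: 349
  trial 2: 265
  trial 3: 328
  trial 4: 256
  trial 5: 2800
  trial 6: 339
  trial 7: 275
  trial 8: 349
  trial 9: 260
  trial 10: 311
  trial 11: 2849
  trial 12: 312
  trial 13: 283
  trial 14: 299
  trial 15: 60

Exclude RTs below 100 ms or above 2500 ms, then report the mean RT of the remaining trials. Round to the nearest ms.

302 ms

Excluded: 60, 2800, 2849
Retained (n=12): Σ = 3626
Mean = 3626/12 = 302.1667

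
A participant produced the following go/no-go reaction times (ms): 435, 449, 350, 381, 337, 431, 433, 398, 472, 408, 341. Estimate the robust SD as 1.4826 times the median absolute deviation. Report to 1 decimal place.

Sorted: 337, 341, 350, 381, 398, 408, 431, 433, 435, 449, 472 → median = 408
|x − 408| sorted: 0, 10, 23, 25, 27, 27, 41, 58, 64, 67, 71 → MAD = 27
Robust SD ≈ 1.4826 × 27 = 40.030

40.0 ms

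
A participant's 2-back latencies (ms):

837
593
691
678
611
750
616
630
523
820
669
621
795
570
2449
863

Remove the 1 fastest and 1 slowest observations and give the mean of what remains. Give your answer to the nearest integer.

696 ms

Sorted: 523, 570, 593, 611, 616, 621, 630, 669, 678, 691, 750, 795, 820, 837, 863, 2449
Drop lowest 1 (523) and highest 1 (2449)
Remaining (n=14): Σ = 9744, mean = 9744/14 = 696.000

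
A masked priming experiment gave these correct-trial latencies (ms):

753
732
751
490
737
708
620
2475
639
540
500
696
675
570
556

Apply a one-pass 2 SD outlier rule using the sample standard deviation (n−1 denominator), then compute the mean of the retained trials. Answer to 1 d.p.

640.5 ms

n = 15, ΣRT = 11442, M = 762.800
Σ(x−M)² = 3257432.40; s = √(3257432.40/14) = 482.363
Cutoffs: 762.800 ± 2·482.363 → [-201.9, 1727.5]
Outside: 2475 → excluded.
Retained (n=14): Σ = 8967, mean = 8967/14 = 640.500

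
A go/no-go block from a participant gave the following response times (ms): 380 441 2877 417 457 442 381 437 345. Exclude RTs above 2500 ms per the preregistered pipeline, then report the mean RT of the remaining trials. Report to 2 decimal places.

Excluded: 2877
Retained (n=8): Σ = 3300
Mean = 3300/8 = 412.5000

412.50 ms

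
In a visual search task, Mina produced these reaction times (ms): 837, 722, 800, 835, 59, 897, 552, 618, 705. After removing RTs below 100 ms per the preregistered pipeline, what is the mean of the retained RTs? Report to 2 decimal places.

745.75 ms

Excluded: 59
Retained (n=8): Σ = 5966
Mean = 5966/8 = 745.7500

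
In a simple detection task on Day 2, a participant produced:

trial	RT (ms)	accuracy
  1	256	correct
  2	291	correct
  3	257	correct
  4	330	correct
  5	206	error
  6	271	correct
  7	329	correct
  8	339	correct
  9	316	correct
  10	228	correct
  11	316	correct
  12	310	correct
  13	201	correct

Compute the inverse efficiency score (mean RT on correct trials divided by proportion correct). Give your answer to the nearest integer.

311 ms

Correct trials (n=12): 256, 291, 257, 330, 271, 329, 339, 316, 228, 316, 310, 201
Mean correct RT = 3444/12 = 287.0000 ms
Proportion correct = 12/13
IES = 287.0000 / (12/13) = 310.917 ms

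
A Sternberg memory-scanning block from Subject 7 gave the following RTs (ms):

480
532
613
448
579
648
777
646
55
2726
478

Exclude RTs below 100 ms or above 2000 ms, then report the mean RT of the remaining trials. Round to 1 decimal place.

Excluded: 55, 2726
Retained (n=9): Σ = 5201
Mean = 5201/9 = 577.8889

577.9 ms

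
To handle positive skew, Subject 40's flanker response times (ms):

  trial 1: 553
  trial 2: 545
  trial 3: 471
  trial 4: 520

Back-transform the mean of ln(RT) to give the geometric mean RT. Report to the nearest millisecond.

ln(RT): 6.3154, 6.3008, 6.1549, 6.2538
Mean ln(RT) = 25.0248/4 = 6.25621
Geometric mean = exp(6.25621) = 521.24 ms

521 ms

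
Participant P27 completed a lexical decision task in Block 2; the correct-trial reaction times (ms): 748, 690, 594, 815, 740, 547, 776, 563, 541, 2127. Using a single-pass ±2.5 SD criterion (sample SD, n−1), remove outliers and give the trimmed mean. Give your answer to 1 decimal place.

668.2 ms

n = 10, ΣRT = 8141, M = 814.100
Σ(x−M)² = 2007840.90; s = √(2007840.90/9) = 472.328
Cutoffs: 814.100 ± 2.5·472.328 → [-366.7, 1994.9]
Outside: 2127 → excluded.
Retained (n=9): Σ = 6014, mean = 6014/9 = 668.222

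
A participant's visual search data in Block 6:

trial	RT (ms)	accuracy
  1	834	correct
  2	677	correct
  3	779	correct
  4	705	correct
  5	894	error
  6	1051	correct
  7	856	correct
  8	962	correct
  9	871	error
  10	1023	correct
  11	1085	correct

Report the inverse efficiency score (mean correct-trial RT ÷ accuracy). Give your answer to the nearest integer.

1083 ms

Correct trials (n=9): 834, 677, 779, 705, 1051, 856, 962, 1023, 1085
Mean correct RT = 7972/9 = 885.7778 ms
Proportion correct = 9/11
IES = 885.7778 / (9/11) = 1082.617 ms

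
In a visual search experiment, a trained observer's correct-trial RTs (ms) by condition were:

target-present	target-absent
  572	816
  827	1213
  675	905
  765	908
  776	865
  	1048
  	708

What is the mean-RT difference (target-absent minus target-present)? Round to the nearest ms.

200 ms

M(target-present) = 3615/5 = 723.000
M(target-absent) = 6463/7 = 923.286
Difference = 923.286 − 723.000 = 200.286 ms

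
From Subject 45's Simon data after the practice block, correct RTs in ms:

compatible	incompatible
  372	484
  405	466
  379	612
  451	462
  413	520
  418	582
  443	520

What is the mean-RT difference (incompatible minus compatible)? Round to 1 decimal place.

M(compatible) = 2881/7 = 411.571
M(incompatible) = 3646/7 = 520.857
Difference = 520.857 − 411.571 = 109.286 ms

109.3 ms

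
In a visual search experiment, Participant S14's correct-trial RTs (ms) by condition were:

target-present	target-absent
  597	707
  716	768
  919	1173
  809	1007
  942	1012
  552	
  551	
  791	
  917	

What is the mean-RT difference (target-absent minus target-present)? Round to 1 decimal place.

M(target-present) = 6794/9 = 754.889
M(target-absent) = 4667/5 = 933.400
Difference = 933.400 − 754.889 = 178.511 ms

178.5 ms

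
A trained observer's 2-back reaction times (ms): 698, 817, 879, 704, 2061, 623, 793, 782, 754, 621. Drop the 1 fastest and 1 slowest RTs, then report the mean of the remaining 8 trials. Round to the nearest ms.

756 ms

Sorted: 621, 623, 698, 704, 754, 782, 793, 817, 879, 2061
Drop lowest 1 (621) and highest 1 (2061)
Remaining (n=8): Σ = 6050, mean = 6050/8 = 756.250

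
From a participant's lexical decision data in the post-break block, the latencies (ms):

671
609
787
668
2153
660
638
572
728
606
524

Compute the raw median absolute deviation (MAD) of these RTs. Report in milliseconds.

54 ms

Sorted: 524, 572, 606, 609, 638, 660, 668, 671, 728, 787, 2153 → median = 660
|x − 660|: 11, 51, 127, 8, 1493, 0, 22, 88, 68, 54, 136
Sorted deviations: 0, 8, 11, 22, 51, 54, 68, 88, 127, 136, 1493 → MAD = 54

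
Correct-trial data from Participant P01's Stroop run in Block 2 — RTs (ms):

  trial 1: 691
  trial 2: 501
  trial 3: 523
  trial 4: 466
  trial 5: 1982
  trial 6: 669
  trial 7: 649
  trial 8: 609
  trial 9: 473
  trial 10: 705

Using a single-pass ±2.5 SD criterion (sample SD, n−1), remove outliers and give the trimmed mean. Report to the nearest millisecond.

n = 10, ΣRT = 7268, M = 726.800
Σ(x−M)² = 1825505.60; s = √(1825505.60/9) = 450.371
Cutoffs: 726.800 ± 2.5·450.371 → [-399.1, 1852.7]
Outside: 1982 → excluded.
Retained (n=9): Σ = 5286, mean = 5286/9 = 587.333

587 ms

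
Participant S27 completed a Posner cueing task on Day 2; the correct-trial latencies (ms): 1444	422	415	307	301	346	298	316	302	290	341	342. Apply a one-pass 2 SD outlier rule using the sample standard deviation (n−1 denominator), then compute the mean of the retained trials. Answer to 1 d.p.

n = 12, ΣRT = 5124, M = 427.000
Σ(x−M)² = 1149272.00; s = √(1149272.00/11) = 323.233
Cutoffs: 427.000 ± 2·323.233 → [-219.5, 1073.5]
Outside: 1444 → excluded.
Retained (n=11): Σ = 3680, mean = 3680/11 = 334.545

334.5 ms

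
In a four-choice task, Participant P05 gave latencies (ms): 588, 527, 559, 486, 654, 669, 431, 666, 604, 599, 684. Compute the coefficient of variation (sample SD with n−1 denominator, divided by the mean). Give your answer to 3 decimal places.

0.138

n = 11, Σ = 6467, M = 587.9091
Σ(x−M)² = 66208.909; s = √(66208.909/10) = 81.3689
CV = 81.3689 / 587.9091 = 0.13840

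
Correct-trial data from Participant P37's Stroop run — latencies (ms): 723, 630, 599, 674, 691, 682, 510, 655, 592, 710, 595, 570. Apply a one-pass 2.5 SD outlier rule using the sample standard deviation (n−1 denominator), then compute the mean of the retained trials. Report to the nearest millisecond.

n = 12, ΣRT = 7631, M = 635.917
Σ(x−M)² = 45244.92; s = √(45244.92/11) = 64.134
Cutoffs: 635.917 ± 2.5·64.134 → [475.6, 796.3]
No RTs fall outside the cutoffs; all 12 retained. Mean = 7631/12 = 635.917

636 ms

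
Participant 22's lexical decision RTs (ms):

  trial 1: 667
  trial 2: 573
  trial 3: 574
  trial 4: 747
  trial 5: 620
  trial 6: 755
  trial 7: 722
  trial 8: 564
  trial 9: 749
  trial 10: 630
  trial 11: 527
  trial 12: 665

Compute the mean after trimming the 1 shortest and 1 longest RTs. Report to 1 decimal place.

Sorted: 527, 564, 573, 574, 620, 630, 665, 667, 722, 747, 749, 755
Drop lowest 1 (527) and highest 1 (755)
Remaining (n=10): Σ = 6511, mean = 6511/10 = 651.100

651.1 ms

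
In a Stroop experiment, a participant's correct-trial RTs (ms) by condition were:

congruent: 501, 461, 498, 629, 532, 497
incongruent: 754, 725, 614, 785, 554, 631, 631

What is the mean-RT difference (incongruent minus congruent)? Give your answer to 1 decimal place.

150.9 ms

M(congruent) = 3118/6 = 519.667
M(incongruent) = 4694/7 = 670.571
Difference = 670.571 − 519.667 = 150.905 ms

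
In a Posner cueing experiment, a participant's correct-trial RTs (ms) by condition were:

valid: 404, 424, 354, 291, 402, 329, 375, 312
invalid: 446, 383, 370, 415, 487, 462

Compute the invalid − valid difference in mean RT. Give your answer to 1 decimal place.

65.8 ms

M(valid) = 2891/8 = 361.375
M(invalid) = 2563/6 = 427.167
Difference = 427.167 − 361.375 = 65.792 ms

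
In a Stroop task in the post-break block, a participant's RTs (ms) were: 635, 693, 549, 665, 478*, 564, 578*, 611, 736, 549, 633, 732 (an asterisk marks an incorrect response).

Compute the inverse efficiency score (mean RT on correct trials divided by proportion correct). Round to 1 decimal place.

Correct trials (n=10): 635, 693, 549, 665, 564, 611, 736, 549, 633, 732
Mean correct RT = 6367/10 = 636.7000 ms
Proportion correct = 10/12
IES = 636.7000 / (10/12) = 764.040 ms

764.0 ms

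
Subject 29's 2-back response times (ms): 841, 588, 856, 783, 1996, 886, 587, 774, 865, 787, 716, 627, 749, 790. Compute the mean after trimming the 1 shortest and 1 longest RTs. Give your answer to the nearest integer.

Sorted: 587, 588, 627, 716, 749, 774, 783, 787, 790, 841, 856, 865, 886, 1996
Drop lowest 1 (587) and highest 1 (1996)
Remaining (n=12): Σ = 9262, mean = 9262/12 = 771.833

772 ms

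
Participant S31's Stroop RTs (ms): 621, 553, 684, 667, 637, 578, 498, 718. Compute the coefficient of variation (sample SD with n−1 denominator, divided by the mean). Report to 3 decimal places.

0.118

n = 8, Σ = 4956, M = 619.5000
Σ(x−M)² = 37334.000; s = √(37334.000/7) = 73.0303
CV = 73.0303 / 619.5000 = 0.11789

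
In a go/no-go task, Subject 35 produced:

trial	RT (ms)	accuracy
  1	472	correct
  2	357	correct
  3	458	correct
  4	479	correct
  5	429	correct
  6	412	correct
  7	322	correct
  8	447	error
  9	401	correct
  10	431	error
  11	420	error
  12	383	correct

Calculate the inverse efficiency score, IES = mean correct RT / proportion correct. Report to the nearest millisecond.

550 ms

Correct trials (n=9): 472, 357, 458, 479, 429, 412, 322, 401, 383
Mean correct RT = 3713/9 = 412.5556 ms
Proportion correct = 9/12
IES = 412.5556 / (9/12) = 550.074 ms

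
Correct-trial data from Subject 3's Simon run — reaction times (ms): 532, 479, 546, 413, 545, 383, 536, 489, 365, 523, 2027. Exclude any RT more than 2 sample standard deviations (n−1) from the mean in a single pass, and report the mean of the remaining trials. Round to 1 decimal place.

481.1 ms

n = 11, ΣRT = 6838, M = 621.636
Σ(x−M)² = 2216014.55; s = √(2216014.55/10) = 470.746
Cutoffs: 621.636 ± 2·470.746 → [-319.9, 1563.1]
Outside: 2027 → excluded.
Retained (n=10): Σ = 4811, mean = 4811/10 = 481.100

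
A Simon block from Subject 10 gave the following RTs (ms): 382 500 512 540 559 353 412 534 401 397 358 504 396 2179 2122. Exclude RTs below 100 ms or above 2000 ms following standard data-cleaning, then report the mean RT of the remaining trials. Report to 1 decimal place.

449.8 ms

Excluded: 2122, 2179
Retained (n=13): Σ = 5848
Mean = 5848/13 = 449.8462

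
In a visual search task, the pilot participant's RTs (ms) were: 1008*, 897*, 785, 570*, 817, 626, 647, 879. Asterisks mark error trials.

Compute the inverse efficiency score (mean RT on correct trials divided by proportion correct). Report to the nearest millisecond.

1201 ms

Correct trials (n=5): 785, 817, 626, 647, 879
Mean correct RT = 3754/5 = 750.8000 ms
Proportion correct = 5/8
IES = 750.8000 / (5/8) = 1201.280 ms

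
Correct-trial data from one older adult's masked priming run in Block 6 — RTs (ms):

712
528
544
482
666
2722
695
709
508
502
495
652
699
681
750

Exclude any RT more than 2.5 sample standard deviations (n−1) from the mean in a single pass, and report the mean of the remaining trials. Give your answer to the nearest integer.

616 ms

n = 15, ΣRT = 11345, M = 756.333
Σ(x−M)² = 4266991.33; s = √(4266991.33/14) = 552.073
Cutoffs: 756.333 ± 2.5·552.073 → [-623.9, 2136.5]
Outside: 2722 → excluded.
Retained (n=14): Σ = 8623, mean = 8623/14 = 615.929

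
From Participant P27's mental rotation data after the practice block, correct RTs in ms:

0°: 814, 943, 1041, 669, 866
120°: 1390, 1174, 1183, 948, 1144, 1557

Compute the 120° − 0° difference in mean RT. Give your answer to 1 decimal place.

M(0°) = 4333/5 = 866.600
M(120°) = 7396/6 = 1232.667
Difference = 1232.667 − 866.600 = 366.067 ms

366.1 ms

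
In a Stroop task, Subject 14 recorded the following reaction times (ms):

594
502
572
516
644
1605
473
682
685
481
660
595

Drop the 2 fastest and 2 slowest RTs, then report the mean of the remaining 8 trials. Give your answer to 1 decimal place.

Sorted: 473, 481, 502, 516, 572, 594, 595, 644, 660, 682, 685, 1605
Drop lowest 2 (473, 481) and highest 2 (685, 1605)
Remaining (n=8): Σ = 4765, mean = 4765/8 = 595.625

595.6 ms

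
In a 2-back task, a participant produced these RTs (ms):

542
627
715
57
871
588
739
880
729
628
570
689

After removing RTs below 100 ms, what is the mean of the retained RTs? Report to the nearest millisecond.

Excluded: 57
Retained (n=11): Σ = 7578
Mean = 7578/11 = 688.9091

689 ms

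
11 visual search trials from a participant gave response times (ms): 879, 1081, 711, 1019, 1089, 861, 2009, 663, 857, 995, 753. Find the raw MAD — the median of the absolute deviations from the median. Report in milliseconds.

Sorted: 663, 711, 753, 857, 861, 879, 995, 1019, 1081, 1089, 2009 → median = 879
|x − 879|: 0, 202, 168, 140, 210, 18, 1130, 216, 22, 116, 126
Sorted deviations: 0, 18, 22, 116, 126, 140, 168, 202, 210, 216, 1130 → MAD = 140

140 ms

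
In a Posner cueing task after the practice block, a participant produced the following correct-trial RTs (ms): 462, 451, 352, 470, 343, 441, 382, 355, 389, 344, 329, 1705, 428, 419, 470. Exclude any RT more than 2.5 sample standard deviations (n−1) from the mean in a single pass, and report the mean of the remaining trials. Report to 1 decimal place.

402.5 ms

n = 15, ΣRT = 7340, M = 489.333
Σ(x−M)² = 1618589.33; s = √(1618589.33/14) = 340.020
Cutoffs: 489.333 ± 2.5·340.020 → [-360.7, 1339.4]
Outside: 1705 → excluded.
Retained (n=14): Σ = 5635, mean = 5635/14 = 402.500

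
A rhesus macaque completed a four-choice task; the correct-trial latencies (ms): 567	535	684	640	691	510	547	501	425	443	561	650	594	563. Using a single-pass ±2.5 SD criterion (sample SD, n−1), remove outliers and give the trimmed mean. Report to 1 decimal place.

565.1 ms

n = 14, ΣRT = 7911, M = 565.071
Σ(x−M)² = 86580.93; s = √(86580.93/13) = 81.609
Cutoffs: 565.071 ± 2.5·81.609 → [361.0, 769.1]
No RTs fall outside the cutoffs; all 14 retained. Mean = 7911/14 = 565.071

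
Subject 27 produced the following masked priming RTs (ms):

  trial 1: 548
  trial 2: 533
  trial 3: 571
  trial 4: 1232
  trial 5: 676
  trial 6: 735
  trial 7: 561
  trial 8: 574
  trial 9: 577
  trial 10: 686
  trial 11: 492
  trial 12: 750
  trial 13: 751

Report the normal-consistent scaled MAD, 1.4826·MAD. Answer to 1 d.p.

126.0 ms

Sorted: 492, 533, 548, 561, 571, 574, 577, 676, 686, 735, 750, 751, 1232 → median = 577
|x − 577| sorted: 0, 3, 6, 16, 29, 44, 85, 99, 109, 158, 173, 174, 655 → MAD = 85
Robust SD ≈ 1.4826 × 85 = 126.021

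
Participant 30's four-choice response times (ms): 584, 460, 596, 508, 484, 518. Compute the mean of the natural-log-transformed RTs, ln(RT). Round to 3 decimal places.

6.259

ln(RT): 6.3699, 6.1312, 6.3902, 6.2305, 6.1821, 6.2500
Σ ln(RT) = 37.5539
Mean = 37.5539/6 = 6.25898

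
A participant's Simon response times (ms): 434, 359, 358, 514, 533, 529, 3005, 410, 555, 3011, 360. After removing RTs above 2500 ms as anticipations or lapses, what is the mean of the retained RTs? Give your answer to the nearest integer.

Excluded: 3005, 3011
Retained (n=9): Σ = 4052
Mean = 4052/9 = 450.2222

450 ms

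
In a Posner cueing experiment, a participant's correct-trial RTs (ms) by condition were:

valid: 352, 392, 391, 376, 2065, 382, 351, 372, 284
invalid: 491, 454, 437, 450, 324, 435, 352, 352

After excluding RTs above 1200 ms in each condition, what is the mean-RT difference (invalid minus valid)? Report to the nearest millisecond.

valid: exclude 2065
M(valid) = 2900/8 = 362.500
M(invalid) = 3295/8 = 411.875
Difference = 411.875 − 362.500 = 49.375 ms

49 ms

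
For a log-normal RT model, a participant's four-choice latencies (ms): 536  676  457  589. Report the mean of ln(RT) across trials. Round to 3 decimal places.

6.326

ln(RT): 6.2841, 6.5162, 6.1247, 6.3784
Σ ln(RT) = 25.3034
Mean = 25.3034/4 = 6.32586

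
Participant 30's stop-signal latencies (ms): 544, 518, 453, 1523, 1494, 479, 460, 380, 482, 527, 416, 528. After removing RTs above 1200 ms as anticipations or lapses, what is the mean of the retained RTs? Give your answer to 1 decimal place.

Excluded: 1494, 1523
Retained (n=10): Σ = 4787
Mean = 4787/10 = 478.7000

478.7 ms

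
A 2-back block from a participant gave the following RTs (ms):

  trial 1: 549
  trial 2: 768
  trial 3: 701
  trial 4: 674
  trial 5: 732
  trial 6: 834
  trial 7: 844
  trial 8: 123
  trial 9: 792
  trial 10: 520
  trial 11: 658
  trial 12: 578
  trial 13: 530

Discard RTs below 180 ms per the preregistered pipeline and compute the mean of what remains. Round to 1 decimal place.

681.7 ms

Excluded: 123
Retained (n=12): Σ = 8180
Mean = 8180/12 = 681.6667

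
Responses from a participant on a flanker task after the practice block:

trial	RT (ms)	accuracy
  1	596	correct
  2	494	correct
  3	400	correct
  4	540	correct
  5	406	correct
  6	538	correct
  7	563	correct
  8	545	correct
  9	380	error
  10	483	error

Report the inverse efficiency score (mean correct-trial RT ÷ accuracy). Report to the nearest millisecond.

638 ms

Correct trials (n=8): 596, 494, 400, 540, 406, 538, 563, 545
Mean correct RT = 4082/8 = 510.2500 ms
Proportion correct = 8/10
IES = 510.2500 / (8/10) = 637.812 ms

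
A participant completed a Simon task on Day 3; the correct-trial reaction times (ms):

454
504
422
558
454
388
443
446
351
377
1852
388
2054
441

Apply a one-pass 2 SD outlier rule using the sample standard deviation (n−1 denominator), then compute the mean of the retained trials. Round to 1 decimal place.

n = 14, ΣRT = 9132, M = 652.286
Σ(x−M)² = 4003906.86; s = √(4003906.86/13) = 554.971
Cutoffs: 652.286 ± 2·554.971 → [-457.7, 1762.2]
Outside: 1852, 2054 → excluded.
Retained (n=12): Σ = 5226, mean = 5226/12 = 435.500

435.5 ms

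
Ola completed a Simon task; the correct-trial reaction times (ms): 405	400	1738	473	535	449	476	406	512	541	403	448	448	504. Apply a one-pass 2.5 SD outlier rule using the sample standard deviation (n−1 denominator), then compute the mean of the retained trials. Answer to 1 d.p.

n = 14, ΣRT = 7738, M = 552.714
Σ(x−M)² = 1543390.86; s = √(1543390.86/13) = 344.561
Cutoffs: 552.714 ± 2.5·344.561 → [-308.7, 1414.1]
Outside: 1738 → excluded.
Retained (n=13): Σ = 6000, mean = 6000/13 = 461.538

461.5 ms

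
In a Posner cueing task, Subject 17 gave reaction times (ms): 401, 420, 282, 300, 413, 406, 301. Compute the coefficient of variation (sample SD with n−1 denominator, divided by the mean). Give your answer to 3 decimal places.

n = 7, Σ = 2523, M = 360.4286
Σ(x−M)² = 23369.714; s = √(23369.714/6) = 62.4096
CV = 62.4096 / 360.4286 = 0.17315

0.173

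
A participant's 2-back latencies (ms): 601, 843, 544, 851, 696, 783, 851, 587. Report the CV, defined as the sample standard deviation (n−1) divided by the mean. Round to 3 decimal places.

0.180

n = 8, Σ = 5756, M = 719.5000
Σ(x−M)² = 116820.000; s = √(116820.000/7) = 129.1843
CV = 129.1843 / 719.5000 = 0.17955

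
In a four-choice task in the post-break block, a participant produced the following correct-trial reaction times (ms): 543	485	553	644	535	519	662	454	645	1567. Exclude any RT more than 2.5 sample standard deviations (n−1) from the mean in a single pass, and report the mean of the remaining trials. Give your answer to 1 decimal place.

560.0 ms

n = 10, ΣRT = 6607, M = 660.700
Σ(x−M)² = 956834.10; s = √(956834.10/9) = 326.060
Cutoffs: 660.700 ± 2.5·326.060 → [-154.4, 1475.8]
Outside: 1567 → excluded.
Retained (n=9): Σ = 5040, mean = 5040/9 = 560.000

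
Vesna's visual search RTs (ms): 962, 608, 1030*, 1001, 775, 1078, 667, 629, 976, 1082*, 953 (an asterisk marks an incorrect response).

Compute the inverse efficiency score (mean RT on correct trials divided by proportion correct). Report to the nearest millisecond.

Correct trials (n=9): 962, 608, 1001, 775, 1078, 667, 629, 976, 953
Mean correct RT = 7649/9 = 849.8889 ms
Proportion correct = 9/11
IES = 849.8889 / (9/11) = 1038.753 ms

1039 ms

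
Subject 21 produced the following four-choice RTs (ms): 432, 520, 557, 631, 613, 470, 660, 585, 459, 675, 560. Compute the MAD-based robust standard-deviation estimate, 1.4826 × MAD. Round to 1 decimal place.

105.3 ms

Sorted: 432, 459, 470, 520, 557, 560, 585, 613, 631, 660, 675 → median = 560
|x − 560| sorted: 0, 3, 25, 40, 53, 71, 90, 100, 101, 115, 128 → MAD = 71
Robust SD ≈ 1.4826 × 71 = 105.265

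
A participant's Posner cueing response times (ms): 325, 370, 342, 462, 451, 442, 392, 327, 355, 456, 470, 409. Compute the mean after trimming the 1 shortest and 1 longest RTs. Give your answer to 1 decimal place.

400.6 ms

Sorted: 325, 327, 342, 355, 370, 392, 409, 442, 451, 456, 462, 470
Drop lowest 1 (325) and highest 1 (470)
Remaining (n=10): Σ = 4006, mean = 4006/10 = 400.600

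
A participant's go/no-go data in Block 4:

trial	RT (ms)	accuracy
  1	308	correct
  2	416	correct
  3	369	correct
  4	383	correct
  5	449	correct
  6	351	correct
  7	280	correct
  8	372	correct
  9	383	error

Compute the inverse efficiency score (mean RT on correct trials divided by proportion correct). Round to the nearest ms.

Correct trials (n=8): 308, 416, 369, 383, 449, 351, 280, 372
Mean correct RT = 2928/8 = 366.0000 ms
Proportion correct = 8/9
IES = 366.0000 / (8/9) = 411.750 ms

412 ms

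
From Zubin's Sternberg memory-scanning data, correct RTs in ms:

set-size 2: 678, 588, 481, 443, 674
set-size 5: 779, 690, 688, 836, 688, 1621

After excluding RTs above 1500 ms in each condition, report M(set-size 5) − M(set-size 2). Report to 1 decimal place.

163.4 ms

set-size 5: exclude 1621
M(set-size 2) = 2864/5 = 572.800
M(set-size 5) = 3681/5 = 736.200
Difference = 736.200 − 572.800 = 163.400 ms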